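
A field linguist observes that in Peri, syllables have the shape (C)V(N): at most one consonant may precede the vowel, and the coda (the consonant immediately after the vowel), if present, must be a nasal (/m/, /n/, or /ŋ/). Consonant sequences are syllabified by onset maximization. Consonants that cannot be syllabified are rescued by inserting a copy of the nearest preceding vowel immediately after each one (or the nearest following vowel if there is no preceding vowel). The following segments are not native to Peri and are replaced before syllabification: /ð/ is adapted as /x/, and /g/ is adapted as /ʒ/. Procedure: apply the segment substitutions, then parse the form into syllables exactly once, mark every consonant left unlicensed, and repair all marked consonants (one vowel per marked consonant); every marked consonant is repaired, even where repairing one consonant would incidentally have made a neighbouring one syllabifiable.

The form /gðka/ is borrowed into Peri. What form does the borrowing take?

Substitution: /g/ → /ʒ/, /ð/ → /x/, giving /ʒxka/.
The consonants /ʒ/, /x/ cannot be parsed into a legal (C)V(N) syllable (only a nasal (/m/, /n/, or /ŋ/) is licensed in coda position; onsets are limited to one consonant).
Epenthesis after each stranded consonant: /ʒ/ → /ʒa/, /x/ → /xa/.

ʒaxaka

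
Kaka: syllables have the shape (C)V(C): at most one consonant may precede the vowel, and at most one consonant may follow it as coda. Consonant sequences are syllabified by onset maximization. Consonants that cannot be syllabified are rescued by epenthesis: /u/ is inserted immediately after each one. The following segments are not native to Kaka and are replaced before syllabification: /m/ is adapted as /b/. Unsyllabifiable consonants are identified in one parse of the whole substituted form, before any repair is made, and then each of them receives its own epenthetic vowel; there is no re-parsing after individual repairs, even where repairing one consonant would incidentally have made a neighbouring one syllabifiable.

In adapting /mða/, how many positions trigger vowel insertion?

After substitution the input is /bða/.
The unsyllabifiable consonants are /b/; each receives one epenthetic vowel.

1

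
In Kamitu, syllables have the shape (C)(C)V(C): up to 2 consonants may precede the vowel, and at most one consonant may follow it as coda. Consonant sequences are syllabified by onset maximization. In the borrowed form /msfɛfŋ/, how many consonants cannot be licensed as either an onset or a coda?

2

The consonants /m/, /ŋ/ cannot be parsed into a legal (C)(C)V(C) syllable (at most one coda consonant is licensed; onsets may contain at most 2 consonants).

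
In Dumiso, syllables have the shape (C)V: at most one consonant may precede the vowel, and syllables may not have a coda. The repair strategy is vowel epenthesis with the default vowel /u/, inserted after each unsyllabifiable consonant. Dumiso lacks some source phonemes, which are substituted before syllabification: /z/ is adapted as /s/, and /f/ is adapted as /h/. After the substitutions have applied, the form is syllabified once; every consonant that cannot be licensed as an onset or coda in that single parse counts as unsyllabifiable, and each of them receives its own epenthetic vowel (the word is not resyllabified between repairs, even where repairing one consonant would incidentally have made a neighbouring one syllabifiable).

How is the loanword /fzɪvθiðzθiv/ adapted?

Substitution: /f/ → /h/, /z/ → /s/, giving /hsɪvθiðsθiv/.
Under (C)V, the unsyllabifiable consonants are /h/, /v/, /ð/, /s/, /v/ (no codas are permitted; onsets are limited to one consonant).
Epenthesis after each stranded consonant: /h/ → /hu/, /v/ → /vu/, /ð/ → /ðu/, /s/ → /su/, /v/ → /vu/.

husɪvuθiðusuθivu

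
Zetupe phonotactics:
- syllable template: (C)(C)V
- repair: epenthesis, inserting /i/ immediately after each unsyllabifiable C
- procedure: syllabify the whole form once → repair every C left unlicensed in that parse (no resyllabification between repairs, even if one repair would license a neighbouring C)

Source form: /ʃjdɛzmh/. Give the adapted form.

Syllabifying with onset maximization leaves /ʃ/, /z/, /m/, /h/ stranded (no codas are permitted; onsets may contain at most 2 consonants).
Each unlicensed consonant becomes the onset of a new syllable: /ʃ/ → /ʃi/, /z/ → /zi/, /m/ → /mi/, /h/ → /hi/.

ʃijdɛzimihi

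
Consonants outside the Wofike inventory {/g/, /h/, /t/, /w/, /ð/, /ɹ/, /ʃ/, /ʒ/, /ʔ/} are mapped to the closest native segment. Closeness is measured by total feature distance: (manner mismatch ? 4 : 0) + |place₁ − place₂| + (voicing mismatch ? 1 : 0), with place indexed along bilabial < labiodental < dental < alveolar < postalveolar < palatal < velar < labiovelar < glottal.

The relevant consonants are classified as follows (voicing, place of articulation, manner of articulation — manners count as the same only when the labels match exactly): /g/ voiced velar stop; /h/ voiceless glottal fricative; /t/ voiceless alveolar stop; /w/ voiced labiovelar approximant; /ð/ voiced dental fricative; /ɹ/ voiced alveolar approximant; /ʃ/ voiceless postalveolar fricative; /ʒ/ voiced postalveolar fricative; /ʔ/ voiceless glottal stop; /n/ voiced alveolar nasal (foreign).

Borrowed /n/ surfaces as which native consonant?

/ɹ/ is closest: manner differs (nasal→approximant, +4), place distance 0 (alveolar→alveolar), same voicing; total 4. Next closest is /t/ at distance 5.

ɹ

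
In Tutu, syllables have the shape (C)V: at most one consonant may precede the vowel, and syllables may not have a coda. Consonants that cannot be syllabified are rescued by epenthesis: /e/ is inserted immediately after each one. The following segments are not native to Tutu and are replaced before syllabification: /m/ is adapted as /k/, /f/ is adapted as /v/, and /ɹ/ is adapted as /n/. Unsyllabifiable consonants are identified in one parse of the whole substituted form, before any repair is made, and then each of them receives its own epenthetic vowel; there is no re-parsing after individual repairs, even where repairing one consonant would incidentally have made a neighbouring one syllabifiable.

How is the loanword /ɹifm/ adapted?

Substitution: /ɹ/ → /n/, /f/ → /v/, /m/ → /k/, giving /nivk/.
Under (C)V, the unsyllabifiable consonants are /v/, /k/ (no codas are permitted; onsets are limited to one consonant).
Epenthesis after each stranded consonant: /v/ → /ve/, /k/ → /ke/.

niveke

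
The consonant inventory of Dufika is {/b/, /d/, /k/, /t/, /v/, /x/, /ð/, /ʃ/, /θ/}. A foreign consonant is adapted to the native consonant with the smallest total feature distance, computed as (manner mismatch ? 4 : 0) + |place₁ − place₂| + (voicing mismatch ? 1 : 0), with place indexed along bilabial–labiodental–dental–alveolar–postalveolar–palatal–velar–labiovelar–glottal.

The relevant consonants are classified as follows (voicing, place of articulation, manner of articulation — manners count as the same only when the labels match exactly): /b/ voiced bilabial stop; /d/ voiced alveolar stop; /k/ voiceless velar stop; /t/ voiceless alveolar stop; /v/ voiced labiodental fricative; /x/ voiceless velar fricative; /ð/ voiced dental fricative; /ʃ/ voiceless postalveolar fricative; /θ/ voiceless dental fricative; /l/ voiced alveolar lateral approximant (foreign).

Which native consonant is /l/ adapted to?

d

/d/ is closest: manner differs (lateral approximant→stop, +4), place distance 0 (alveolar→alveolar), same voicing; total 4. Next closest is /t/ at distance 5.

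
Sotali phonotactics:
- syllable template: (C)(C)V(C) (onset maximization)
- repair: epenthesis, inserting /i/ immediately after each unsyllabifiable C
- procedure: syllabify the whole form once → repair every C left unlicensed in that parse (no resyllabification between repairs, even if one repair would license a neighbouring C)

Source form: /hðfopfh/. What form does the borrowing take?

hiðfopfihi

Syllabifying with onset maximization leaves /h/, /f/, /h/ stranded (at most one coda consonant is licensed; onsets may contain at most 2 consonants).
Each unlicensed consonant becomes the onset of a new syllable: /h/ → /hi/, /f/ → /fi/, /h/ → /hi/.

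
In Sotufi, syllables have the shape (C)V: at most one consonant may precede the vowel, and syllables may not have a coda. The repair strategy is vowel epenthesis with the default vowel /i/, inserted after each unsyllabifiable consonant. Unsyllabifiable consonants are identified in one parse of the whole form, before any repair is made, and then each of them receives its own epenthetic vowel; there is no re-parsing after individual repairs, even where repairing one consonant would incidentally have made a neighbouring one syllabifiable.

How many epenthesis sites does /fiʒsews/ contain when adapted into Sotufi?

3

The unsyllabifiable consonants are /ʒ/, /w/, /s/; each receives one epenthetic vowel.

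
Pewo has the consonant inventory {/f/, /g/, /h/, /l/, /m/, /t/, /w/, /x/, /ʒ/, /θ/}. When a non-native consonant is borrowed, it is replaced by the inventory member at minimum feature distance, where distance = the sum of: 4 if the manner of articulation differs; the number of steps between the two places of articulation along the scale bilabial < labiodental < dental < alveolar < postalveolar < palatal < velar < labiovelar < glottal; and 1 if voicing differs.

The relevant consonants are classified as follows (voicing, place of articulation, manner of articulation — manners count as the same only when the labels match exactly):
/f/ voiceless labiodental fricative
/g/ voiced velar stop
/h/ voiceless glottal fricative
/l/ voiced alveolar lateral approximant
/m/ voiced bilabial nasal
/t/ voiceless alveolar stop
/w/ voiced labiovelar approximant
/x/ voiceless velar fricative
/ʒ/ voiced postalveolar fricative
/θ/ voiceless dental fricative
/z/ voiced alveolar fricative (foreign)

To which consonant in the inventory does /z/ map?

/ʒ/ is closest: same manner (fricative), place distance 1 (alveolar→postalveolar), same voicing; total 1. Next closest is /θ/ at distance 2.

ʒ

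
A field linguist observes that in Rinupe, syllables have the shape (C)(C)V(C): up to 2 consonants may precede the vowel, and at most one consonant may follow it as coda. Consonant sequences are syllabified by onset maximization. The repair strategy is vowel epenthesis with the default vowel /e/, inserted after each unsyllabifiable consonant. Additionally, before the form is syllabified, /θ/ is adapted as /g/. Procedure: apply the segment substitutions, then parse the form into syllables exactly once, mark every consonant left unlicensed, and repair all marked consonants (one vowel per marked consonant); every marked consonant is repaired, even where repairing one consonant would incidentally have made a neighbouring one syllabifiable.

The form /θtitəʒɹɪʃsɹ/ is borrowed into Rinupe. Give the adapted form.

Substitution: /θ/ → /g/, giving /gtitəʒɹɪʃsɹ/.
The consonants /s/, /ɹ/ cannot be parsed into a legal (C)(C)V(C) syllable (at most one coda consonant is licensed; onsets may contain at most 2 consonants).
Inserting the epenthetic vowel yields /s/ → /se/, /ɹ/ → /ɹe/.

gtitəʒɹɪʃseɹe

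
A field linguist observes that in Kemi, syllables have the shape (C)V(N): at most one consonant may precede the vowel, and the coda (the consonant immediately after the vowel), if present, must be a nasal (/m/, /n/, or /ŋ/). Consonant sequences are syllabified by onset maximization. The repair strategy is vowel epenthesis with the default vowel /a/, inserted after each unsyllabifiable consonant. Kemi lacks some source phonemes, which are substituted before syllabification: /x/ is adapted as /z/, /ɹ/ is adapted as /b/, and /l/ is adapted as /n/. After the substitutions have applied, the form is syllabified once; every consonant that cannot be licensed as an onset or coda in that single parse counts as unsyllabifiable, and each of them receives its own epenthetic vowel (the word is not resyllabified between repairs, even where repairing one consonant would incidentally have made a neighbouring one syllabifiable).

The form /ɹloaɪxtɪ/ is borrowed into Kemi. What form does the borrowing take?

banoaɪzatɪ

Substitution: /ɹ/ → /b/, /l/ → /n/, /x/ → /z/, giving /bnoaɪztɪ/.
Under (C)V(N), the unsyllabifiable consonants are /b/, /z/ (only a nasal (/m/, /n/, or /ŋ/) is licensed in coda position; onsets are limited to one consonant).
Epenthesis after each stranded consonant: /b/ → /ba/, /z/ → /za/.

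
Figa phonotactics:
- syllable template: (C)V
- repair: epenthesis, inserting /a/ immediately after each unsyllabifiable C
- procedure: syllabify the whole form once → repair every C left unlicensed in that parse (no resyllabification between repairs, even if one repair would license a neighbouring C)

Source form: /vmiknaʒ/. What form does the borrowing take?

vamikanaʒa

Syllabifying with onset maximization leaves /v/, /k/, /ʒ/ stranded (no codas are permitted; onsets are limited to one consonant).
Each unlicensed consonant becomes the onset of a new syllable: /v/ → /va/, /k/ → /ka/, /ʒ/ → /ʒa/.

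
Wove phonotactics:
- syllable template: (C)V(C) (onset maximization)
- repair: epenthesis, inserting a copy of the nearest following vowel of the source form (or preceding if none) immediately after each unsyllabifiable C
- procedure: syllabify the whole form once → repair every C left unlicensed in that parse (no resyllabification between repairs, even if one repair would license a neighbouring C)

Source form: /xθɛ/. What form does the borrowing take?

xɛθɛ

Under (C)V(C), the unsyllabifiable consonants are /x/ (at most one coda consonant is licensed; onsets are limited to one consonant).
Epenthesis after each stranded consonant: /x/ → /xɛ/.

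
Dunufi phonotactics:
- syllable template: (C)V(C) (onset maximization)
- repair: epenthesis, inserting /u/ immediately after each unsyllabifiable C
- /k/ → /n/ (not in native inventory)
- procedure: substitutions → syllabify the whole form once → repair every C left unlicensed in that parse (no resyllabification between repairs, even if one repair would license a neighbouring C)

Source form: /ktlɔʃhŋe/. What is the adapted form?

nutulɔʃhuŋe

Substitution: /k/ → /n/, giving /ntlɔʃhŋe/.
Under (C)V(C), the unsyllabifiable consonants are /n/, /t/, /h/ (at most one coda consonant is licensed; onsets are limited to one consonant).
Epenthesis after each stranded consonant: /n/ → /nu/, /t/ → /tu/, /h/ → /hu/.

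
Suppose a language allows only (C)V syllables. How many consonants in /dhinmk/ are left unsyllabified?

4

Syllabifying with onset maximization leaves /d/, /n/, /m/, /k/ stranded (no codas are permitted; onsets are limited to one consonant).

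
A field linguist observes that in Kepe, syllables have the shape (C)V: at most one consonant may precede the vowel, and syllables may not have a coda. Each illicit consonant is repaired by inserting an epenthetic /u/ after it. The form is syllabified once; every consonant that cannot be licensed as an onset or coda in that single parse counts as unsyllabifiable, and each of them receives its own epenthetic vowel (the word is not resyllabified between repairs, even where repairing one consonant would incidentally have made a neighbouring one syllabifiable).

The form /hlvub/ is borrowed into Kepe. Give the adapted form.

The consonants /h/, /l/, /b/ cannot be parsed into a legal (C)V syllable (no codas are permitted; onsets are limited to one consonant).
Epenthesis after each stranded consonant: /h/ → /hu/, /l/ → /lu/, /b/ → /bu/.

huluvubu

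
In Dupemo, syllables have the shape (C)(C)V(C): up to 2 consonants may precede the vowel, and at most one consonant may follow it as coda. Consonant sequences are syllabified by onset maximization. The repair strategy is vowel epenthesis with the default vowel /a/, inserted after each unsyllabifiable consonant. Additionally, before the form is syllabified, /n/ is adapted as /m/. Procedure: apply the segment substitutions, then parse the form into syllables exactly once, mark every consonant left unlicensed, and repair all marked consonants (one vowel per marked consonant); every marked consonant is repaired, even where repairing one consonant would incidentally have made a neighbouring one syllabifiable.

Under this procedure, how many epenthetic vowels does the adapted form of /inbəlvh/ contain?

2

After substitution the input is /imbəlvh/.
The unsyllabifiable consonants are /v/, /h/; each receives one epenthetic vowel.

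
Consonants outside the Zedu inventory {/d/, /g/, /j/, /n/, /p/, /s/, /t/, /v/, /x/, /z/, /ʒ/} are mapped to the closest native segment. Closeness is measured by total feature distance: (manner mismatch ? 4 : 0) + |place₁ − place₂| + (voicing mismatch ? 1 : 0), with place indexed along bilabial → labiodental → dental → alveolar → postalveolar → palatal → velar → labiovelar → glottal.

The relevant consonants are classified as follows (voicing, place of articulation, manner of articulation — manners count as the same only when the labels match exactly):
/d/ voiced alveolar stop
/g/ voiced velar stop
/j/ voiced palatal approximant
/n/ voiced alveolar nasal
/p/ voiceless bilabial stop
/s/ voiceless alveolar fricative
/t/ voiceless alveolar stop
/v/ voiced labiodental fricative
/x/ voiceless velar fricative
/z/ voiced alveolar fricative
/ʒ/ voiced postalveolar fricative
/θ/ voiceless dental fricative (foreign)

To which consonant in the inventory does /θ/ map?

/s/ is closest: same manner (fricative), place distance 1 (dental→alveolar), same voicing; total 1. Next closest is /v/ at distance 2.

s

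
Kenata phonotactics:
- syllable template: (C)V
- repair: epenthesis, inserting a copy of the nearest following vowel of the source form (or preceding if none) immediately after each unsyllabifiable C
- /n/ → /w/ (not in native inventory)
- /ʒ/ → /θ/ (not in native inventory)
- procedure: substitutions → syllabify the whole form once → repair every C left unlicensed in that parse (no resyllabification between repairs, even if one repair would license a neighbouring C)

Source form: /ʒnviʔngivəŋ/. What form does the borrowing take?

θiwiviʔiwigivəŋə

Substitution: /ʒ/ → /θ/, /n/ → /w/, giving /θwviʔwgivəŋ/.
The consonants /θ/, /w/, /ʔ/, /w/, /ŋ/ cannot be parsed into a legal (C)V syllable (no codas are permitted; onsets are limited to one consonant).
Epenthesis after each stranded consonant: /θ/ → /θi/, /w/ → /wi/, /ʔ/ → /ʔi/, /w/ → /wi/, /ŋ/ → /ŋə/.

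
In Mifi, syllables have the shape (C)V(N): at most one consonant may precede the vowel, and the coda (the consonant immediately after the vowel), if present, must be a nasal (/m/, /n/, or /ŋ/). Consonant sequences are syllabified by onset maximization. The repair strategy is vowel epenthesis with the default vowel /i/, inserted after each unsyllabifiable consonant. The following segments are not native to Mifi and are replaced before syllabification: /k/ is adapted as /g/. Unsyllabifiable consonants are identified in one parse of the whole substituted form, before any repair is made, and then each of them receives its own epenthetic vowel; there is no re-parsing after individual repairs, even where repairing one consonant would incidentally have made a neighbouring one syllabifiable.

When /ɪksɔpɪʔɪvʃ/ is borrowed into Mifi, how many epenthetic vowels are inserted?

After substitution the input is /ɪgsɔpɪʔɪvʃ/.
The unsyllabifiable consonants are /g/, /v/, /ʃ/; each receives one epenthetic vowel.

3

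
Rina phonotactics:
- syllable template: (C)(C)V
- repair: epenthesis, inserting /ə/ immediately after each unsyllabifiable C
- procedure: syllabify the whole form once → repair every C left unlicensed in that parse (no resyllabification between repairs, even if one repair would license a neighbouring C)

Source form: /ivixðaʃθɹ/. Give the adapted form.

ivixðaʃəθəɹə

Syllabifying with onset maximization leaves /ʃ/, /θ/, /ɹ/ stranded (no codas are permitted; onsets may contain at most 2 consonants).
Epenthesis after each stranded consonant: /ʃ/ → /ʃə/, /θ/ → /θə/, /ɹ/ → /ɹə/.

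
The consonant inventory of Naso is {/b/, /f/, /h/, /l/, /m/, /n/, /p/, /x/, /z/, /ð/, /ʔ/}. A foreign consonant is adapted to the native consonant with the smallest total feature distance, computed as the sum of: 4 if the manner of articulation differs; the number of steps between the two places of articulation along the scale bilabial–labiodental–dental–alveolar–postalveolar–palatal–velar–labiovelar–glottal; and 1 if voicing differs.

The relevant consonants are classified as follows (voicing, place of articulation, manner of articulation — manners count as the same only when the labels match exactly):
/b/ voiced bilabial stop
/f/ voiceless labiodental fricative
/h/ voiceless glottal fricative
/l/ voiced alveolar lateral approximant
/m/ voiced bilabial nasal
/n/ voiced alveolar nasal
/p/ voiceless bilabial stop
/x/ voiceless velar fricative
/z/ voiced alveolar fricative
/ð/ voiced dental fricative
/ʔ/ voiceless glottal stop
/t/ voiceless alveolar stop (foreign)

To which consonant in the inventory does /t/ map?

p

/p/ is closest: same manner (stop), place distance 3 (alveolar→bilabial), same voicing; total 3. Next closest is /b/ at distance 4.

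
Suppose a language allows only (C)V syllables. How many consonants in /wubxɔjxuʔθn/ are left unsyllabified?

5

Syllabifying with onset maximization leaves /b/, /j/, /ʔ/, /θ/, /n/ stranded (no codas are permitted; onsets are limited to one consonant).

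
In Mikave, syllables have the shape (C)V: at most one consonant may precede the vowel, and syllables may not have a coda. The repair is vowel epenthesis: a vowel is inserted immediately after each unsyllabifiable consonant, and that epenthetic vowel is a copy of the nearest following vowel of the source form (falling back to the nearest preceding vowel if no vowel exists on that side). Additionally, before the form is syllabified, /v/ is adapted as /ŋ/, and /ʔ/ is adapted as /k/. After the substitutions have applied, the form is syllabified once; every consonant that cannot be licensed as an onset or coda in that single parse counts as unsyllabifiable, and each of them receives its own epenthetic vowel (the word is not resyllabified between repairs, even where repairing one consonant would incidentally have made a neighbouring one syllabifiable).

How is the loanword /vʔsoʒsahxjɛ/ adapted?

ŋokosoʒasahɛxɛjɛ

Substitution: /v/ → /ŋ/, /ʔ/ → /k/, giving /ŋksoʒsahxjɛ/.
Under (C)V, the unsyllabifiable consonants are /ŋ/, /k/, /ʒ/, /h/, /x/ (no codas are permitted; onsets are limited to one consonant).
Inserting the epenthetic vowel yields /ŋ/ → /ŋo/, /k/ → /ko/, /ʒ/ → /ʒa/, /h/ → /hɛ/, /x/ → /xɛ/.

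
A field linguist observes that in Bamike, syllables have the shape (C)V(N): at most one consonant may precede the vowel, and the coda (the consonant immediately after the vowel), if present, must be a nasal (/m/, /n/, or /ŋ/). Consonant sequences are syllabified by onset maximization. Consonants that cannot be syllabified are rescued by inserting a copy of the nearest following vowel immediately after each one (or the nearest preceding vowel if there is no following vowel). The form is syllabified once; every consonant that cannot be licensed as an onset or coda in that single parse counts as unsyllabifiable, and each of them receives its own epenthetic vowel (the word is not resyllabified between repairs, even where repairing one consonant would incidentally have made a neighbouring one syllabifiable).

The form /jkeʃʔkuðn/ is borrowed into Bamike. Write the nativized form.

jekeʃuʔukuðunu

Syllabifying with onset maximization leaves /j/, /ʃ/, /ʔ/, /ð/, /n/ stranded (only a nasal (/m/, /n/, or /ŋ/) is licensed in coda position; onsets are limited to one consonant).
Each unlicensed consonant becomes the onset of a new syllable: /j/ → /je/, /ʃ/ → /ʃu/, /ʔ/ → /ʔu/, /ð/ → /ðu/, /n/ → /nu/.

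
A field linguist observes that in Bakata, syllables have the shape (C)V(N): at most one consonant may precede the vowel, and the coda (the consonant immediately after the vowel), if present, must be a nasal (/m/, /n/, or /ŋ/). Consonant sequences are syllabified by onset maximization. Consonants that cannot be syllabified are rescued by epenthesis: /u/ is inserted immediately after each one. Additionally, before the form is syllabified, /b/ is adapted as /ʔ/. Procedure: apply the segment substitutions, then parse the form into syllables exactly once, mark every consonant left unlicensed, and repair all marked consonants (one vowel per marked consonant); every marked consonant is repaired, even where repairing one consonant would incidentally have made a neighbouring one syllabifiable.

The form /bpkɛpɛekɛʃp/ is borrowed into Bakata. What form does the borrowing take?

Substitution: /b/ → /ʔ/, giving /ʔpkɛpɛekɛʃp/.
The consonants /ʔ/, /p/, /ʃ/, /p/ cannot be parsed into a legal (C)V(N) syllable (only a nasal (/m/, /n/, or /ŋ/) is licensed in coda position; onsets are limited to one consonant).
Epenthesis after each stranded consonant: /ʔ/ → /ʔu/, /p/ → /pu/, /ʃ/ → /ʃu/, /p/ → /pu/.

ʔupukɛpɛekɛʃupu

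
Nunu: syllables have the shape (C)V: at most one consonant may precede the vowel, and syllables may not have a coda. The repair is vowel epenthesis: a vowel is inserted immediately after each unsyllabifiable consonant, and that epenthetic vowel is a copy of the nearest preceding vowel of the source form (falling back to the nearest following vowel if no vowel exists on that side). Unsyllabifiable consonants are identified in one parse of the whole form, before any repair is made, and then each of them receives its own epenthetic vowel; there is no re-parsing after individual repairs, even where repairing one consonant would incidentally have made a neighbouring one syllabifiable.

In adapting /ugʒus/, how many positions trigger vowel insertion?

The unsyllabifiable consonants are /g/, /s/; each receives one epenthetic vowel.

2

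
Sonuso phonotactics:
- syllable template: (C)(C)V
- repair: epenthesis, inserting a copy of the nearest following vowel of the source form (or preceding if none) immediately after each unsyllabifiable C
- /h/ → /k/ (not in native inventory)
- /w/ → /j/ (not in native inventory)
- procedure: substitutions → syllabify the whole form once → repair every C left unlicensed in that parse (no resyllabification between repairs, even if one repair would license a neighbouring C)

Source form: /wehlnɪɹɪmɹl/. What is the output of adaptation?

Substitution: /w/ → /j/, /h/ → /k/, giving /jeklnɪɹɪmɹl/.
Syllabifying with onset maximization leaves /k/, /m/, /ɹ/, /l/ stranded (no codas are permitted; onsets may contain at most 2 consonants).
Inserting the epenthetic vowel yields /k/ → /kɪ/, /m/ → /mɪ/, /ɹ/ → /ɹɪ/, /l/ → /lɪ/.

jekɪlnɪɹɪmɪɹɪlɪ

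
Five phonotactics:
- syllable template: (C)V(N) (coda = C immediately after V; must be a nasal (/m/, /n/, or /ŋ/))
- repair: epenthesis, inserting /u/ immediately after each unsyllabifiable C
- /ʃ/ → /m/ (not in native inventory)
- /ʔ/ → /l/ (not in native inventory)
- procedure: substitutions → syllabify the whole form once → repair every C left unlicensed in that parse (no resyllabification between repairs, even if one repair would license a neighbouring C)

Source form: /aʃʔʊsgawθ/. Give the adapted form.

Substitution: /ʃ/ → /m/, /ʔ/ → /l/, giving /amlʊsgawθ/.
The consonants /s/, /w/, /θ/ cannot be parsed into a legal (C)V(N) syllable (only a nasal (/m/, /n/, or /ŋ/) is licensed in coda position; onsets are limited to one consonant).
Inserting the epenthetic vowel yields /s/ → /su/, /w/ → /wu/, /θ/ → /θu/.

amlʊsugawuθu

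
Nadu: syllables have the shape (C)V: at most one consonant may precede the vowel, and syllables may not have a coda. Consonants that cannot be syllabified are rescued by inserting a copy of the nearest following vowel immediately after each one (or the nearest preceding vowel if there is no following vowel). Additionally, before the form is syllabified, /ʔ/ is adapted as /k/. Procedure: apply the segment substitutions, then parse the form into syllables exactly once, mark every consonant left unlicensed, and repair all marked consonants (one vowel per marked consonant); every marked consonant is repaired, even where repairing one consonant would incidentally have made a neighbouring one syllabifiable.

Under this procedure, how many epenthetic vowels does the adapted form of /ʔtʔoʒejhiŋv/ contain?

5

After substitution the input is /ktkoʒejhiŋv/.
The unsyllabifiable consonants are /k/, /t/, /j/, /ŋ/, /v/; each receives one epenthetic vowel.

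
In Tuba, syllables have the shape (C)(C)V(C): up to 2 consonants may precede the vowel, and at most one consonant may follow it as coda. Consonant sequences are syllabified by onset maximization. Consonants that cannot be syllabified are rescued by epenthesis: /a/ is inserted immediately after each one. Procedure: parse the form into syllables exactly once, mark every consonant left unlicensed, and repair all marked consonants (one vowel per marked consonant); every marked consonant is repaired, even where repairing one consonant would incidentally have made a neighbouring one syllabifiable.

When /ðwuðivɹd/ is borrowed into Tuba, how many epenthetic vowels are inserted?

The unsyllabifiable consonants are /ɹ/, /d/; each receives one epenthetic vowel.

2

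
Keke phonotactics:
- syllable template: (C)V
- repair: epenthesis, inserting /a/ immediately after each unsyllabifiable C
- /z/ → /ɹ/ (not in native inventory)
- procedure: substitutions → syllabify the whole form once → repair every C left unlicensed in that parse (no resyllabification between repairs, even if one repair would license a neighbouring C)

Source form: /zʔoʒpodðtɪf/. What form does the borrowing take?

Substitution: /z/ → /ɹ/, giving /ɹʔoʒpodðtɪf/.
The consonants /ɹ/, /ʒ/, /d/, /ð/, /f/ cannot be parsed into a legal (C)V syllable (no codas are permitted; onsets are limited to one consonant).
Each unlicensed consonant becomes the onset of a new syllable: /ɹ/ → /ɹa/, /ʒ/ → /ʒa/, /d/ → /da/, /ð/ → /ða/, /f/ → /fa/.

ɹaʔoʒapodaðatɪfa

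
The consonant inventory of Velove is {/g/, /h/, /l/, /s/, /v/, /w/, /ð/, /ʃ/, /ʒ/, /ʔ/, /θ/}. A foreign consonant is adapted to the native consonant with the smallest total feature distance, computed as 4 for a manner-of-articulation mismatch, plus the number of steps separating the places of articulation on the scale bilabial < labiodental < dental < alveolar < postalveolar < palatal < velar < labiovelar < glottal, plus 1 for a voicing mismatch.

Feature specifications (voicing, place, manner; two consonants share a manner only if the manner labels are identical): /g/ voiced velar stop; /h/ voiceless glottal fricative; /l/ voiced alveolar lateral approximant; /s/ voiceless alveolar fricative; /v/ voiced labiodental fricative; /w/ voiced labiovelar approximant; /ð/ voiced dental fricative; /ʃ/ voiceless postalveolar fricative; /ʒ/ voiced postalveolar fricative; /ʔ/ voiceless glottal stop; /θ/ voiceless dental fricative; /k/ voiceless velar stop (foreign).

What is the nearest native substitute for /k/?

/g/ is closest: same manner (stop), place distance 0 (velar→velar), voicing differs (+1); total 1. Next closest is /ʔ/ at distance 2.

g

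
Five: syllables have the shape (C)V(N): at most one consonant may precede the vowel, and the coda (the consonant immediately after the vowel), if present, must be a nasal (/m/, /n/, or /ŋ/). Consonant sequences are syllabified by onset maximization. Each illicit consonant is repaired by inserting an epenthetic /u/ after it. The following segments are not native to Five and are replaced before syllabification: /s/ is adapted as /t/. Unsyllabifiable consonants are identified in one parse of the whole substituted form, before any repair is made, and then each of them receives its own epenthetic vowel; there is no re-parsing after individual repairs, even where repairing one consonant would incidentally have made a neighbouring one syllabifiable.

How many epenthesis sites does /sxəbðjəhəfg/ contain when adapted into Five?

After substitution the input is /txəbðjəhəfg/.
The unsyllabifiable consonants are /t/, /b/, /ð/, /f/, /g/; each receives one epenthetic vowel.

5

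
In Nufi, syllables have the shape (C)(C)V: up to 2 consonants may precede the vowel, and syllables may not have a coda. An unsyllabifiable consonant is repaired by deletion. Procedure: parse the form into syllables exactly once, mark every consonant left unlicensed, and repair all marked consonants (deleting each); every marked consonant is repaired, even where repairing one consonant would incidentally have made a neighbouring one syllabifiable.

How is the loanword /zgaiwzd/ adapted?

zgai

Syllabifying with onset maximization leaves /w/, /z/, /d/ stranded (no codas are permitted; onsets may contain at most 2 consonants).
Each unlicensed consonant is deleted: /w/, /z/, /d/.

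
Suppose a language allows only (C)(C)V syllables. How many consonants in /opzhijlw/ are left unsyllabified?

The consonants /p/, /j/, /l/, /w/ cannot be parsed into a legal (C)(C)V syllable (no codas are permitted; onsets may contain at most 2 consonants).

4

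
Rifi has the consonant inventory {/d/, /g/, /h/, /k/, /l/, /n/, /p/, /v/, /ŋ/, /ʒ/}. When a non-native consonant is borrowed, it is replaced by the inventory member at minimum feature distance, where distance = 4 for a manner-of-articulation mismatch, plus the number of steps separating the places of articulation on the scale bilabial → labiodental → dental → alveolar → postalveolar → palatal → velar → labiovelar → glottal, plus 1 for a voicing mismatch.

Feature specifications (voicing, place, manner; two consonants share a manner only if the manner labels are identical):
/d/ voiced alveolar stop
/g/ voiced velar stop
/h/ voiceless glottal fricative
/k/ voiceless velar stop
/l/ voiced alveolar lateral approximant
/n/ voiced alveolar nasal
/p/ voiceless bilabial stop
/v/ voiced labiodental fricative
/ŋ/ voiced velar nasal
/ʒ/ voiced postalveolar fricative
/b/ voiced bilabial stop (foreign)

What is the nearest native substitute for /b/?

p

/p/ is closest: same manner (stop), place distance 0 (bilabial→bilabial), voicing differs (+1); total 1. Next closest is /d/ at distance 3.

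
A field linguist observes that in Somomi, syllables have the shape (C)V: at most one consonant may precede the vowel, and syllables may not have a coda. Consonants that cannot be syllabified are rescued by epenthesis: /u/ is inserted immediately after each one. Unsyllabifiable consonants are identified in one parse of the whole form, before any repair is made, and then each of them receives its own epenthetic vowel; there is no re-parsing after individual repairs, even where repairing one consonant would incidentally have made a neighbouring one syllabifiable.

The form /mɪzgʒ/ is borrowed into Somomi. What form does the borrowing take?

The consonants /z/, /g/, /ʒ/ cannot be parsed into a legal (C)V syllable (no codas are permitted; onsets are limited to one consonant).
Each unlicensed consonant becomes the onset of a new syllable: /z/ → /zu/, /g/ → /gu/, /ʒ/ → /ʒu/.

mɪzuguʒu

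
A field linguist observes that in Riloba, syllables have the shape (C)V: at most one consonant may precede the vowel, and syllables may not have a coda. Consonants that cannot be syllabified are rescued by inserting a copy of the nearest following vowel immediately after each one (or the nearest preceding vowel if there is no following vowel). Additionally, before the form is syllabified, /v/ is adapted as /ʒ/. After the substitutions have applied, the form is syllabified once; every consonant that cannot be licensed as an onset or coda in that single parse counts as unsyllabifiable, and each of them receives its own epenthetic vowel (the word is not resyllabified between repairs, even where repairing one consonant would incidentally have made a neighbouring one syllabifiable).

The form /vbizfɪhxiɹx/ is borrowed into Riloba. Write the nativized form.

Substitution: /v/ → /ʒ/, giving /ʒbizfɪhxiɹx/.
Under (C)V, the unsyllabifiable consonants are /ʒ/, /z/, /h/, /ɹ/, /x/ (no codas are permitted; onsets are limited to one consonant).
Epenthesis after each stranded consonant: /ʒ/ → /ʒi/, /z/ → /zɪ/, /h/ → /hi/, /ɹ/ → /ɹi/, /x/ → /xi/.

ʒibizɪfɪhixiɹixi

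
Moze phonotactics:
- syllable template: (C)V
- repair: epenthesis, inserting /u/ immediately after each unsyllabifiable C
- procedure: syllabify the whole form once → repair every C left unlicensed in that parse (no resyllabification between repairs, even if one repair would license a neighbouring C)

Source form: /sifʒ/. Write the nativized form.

sifuʒu

Syllabifying with onset maximization leaves /f/, /ʒ/ stranded (no codas are permitted; onsets are limited to one consonant).
Epenthesis after each stranded consonant: /f/ → /fu/, /ʒ/ → /ʒu/.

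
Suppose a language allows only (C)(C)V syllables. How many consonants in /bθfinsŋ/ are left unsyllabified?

4

Syllabifying with onset maximization leaves /b/, /n/, /s/, /ŋ/ stranded (no codas are permitted; onsets may contain at most 2 consonants).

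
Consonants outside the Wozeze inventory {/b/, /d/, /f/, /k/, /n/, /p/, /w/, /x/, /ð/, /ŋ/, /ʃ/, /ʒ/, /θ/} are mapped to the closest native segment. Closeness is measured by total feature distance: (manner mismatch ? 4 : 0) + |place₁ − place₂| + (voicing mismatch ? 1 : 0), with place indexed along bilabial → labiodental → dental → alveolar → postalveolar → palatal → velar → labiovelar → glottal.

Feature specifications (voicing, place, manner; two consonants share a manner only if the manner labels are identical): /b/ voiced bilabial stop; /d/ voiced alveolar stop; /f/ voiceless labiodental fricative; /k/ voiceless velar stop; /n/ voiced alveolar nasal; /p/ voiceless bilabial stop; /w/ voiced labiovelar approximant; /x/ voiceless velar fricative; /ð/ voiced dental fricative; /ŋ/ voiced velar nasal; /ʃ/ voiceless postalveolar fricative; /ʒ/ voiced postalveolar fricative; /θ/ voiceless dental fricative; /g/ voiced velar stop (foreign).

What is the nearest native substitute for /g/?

k

/k/ is closest: same manner (stop), place distance 0 (velar→velar), voicing differs (+1); total 1. Next closest is /d/ at distance 3.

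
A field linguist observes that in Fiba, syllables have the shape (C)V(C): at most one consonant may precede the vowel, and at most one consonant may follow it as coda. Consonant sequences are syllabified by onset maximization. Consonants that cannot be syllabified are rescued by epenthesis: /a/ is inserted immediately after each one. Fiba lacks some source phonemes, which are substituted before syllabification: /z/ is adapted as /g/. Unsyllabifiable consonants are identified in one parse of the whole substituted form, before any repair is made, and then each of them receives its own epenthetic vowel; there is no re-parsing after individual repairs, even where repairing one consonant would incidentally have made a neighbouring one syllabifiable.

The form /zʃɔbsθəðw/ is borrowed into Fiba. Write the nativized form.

gaʃɔbsaθəðwa

Substitution: /z/ → /g/, giving /gʃɔbsθəðw/.
Syllabifying with onset maximization leaves /g/, /s/, /w/ stranded (at most one coda consonant is licensed; onsets are limited to one consonant).
Inserting the epenthetic vowel yields /g/ → /ga/, /s/ → /sa/, /w/ → /wa/.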